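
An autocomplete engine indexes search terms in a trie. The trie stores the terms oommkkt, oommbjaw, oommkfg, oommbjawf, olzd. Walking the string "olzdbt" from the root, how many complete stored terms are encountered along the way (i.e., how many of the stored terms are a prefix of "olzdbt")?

1

Check each prefix of "olzdbt" against the stored set — each match is an end-marker on the path.
Prefixes of the query that are stored words: "olzd"
Count: 1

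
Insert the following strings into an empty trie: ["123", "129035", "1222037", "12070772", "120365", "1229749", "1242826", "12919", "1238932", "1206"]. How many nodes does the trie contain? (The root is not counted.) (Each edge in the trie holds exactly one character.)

37

Count nodes per top-level branch (shared prefixes stored once):
  '1'-branch (120365, 1206, 12070772, 1222037, 1229749, 123, 1238932, 1242826, 129035, 12919): 37 nodes
Sum: 37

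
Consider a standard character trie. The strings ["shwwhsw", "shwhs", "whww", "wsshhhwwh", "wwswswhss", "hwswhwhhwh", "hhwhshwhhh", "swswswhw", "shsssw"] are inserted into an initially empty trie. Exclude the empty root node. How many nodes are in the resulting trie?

59

Trace insertions, counting only characters that open a new branch:
  "shwwhsw" → 7 new (s, h, w, w, h, s, w)
  "shwhs" → prefix "shw" already present; 2 new (h, s)
  "whww" → 4 new (w, h, w, w)
  "wsshhhwwh" → prefix "w" already present; 8 new (s, s, h, h, h, w, w, h)
  "wwswswhss" → prefix "w" already present; 8 new (w, s, w, s, w, h, s, s)
  "hwswhwhhwh" → 10 new (h, w, s, w, h, w, h, h, w, h)
  "hhwhshwhhh" → prefix "h" already present; 9 new (h, w, h, s, h, w, h, h, h)
  "swswswhw" → prefix "s" already present; 7 new (w, s, w, s, w, h, w)
  "shsssw" → prefix "sh" already present; 4 new (s, s, s, w)
Total nodes = 7 + 2 + 4 + 8 + 8 + 10 + 9 + 7 + 4 = 59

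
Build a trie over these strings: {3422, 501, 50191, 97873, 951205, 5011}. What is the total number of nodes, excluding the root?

Count nodes per top-level branch (shared prefixes stored once):
  '3'-branch (3422): 4 nodes
  '5'-branch (501, 5011, 50191): 6 nodes
  '9'-branch (951205, 97873): 10 nodes
Sum: 20

20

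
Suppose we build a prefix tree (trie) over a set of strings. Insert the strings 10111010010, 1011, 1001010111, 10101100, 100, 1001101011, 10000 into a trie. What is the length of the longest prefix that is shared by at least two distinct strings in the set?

4

The deepest shared node is where two words last agree before diverging.
e.g. "1001010111" and "1001101011" share the prefix "1001" of length 4; no pair shares a longer one.
Longest shared-prefix length: 4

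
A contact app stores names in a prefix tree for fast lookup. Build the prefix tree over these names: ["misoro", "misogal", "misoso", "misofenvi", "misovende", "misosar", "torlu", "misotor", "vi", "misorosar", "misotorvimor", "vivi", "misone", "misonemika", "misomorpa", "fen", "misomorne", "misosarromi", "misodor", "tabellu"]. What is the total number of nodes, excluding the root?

72

Count nodes per top-level branch (shared prefixes stored once):
  'f'-branch (fen): 3 nodes
  'm'-branch (misodor, misofenvi, misogal, misomorne, misomorpa, misone, misonemika, misoro, misorosar, misosar, misosarromi, misoso, misotor, misotorvimor, misovende): 54 nodes
  't'-branch (tabellu, torlu): 11 nodes
  'v'-branch (vi, vivi): 4 nodes
Sum: 72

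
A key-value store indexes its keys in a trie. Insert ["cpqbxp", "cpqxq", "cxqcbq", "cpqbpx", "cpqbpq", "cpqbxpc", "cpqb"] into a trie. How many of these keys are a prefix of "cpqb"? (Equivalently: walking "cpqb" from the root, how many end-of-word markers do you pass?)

Check each prefix of "cpqb" against the stored set — each match is an end-marker on the path.
Prefixes of the query that are stored words: "cpqb"
Count: 1

1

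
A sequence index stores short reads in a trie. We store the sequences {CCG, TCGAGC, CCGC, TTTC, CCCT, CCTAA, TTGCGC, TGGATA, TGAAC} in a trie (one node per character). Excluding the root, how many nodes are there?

30

Insert word by word; a character creates a node only if that edge doesn't already exist:
  "CCG" → 3 new (C, C, G)
  "TCGAGC" → 6 new (T, C, G, A, G, C)
  "CCGC" → prefix "CCG" already present; 1 new (C)
  "TTTC" → prefix "T" already present; 3 new (T, T, C)
  "CCCT" → prefix "CC" already present; 2 new (C, T)
  "CCTAA" → prefix "CC" already present; 3 new (T, A, A)
  "TTGCGC" → prefix "TT" already present; 4 new (G, C, G, C)
  "TGGATA" → prefix "T" already present; 5 new (G, G, A, T, A)
  "TGAAC" → prefix "TG" already present; 3 new (A, A, C)
Total nodes = 3 + 6 + 1 + 3 + 2 + 3 + 4 + 5 + 3 = 30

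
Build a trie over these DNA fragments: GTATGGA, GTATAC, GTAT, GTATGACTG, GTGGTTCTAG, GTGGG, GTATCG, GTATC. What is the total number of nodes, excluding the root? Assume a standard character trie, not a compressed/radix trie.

24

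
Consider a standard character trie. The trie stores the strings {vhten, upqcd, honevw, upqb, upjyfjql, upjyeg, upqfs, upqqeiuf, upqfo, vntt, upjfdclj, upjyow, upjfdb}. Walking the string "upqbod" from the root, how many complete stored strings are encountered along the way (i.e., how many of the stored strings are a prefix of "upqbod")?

1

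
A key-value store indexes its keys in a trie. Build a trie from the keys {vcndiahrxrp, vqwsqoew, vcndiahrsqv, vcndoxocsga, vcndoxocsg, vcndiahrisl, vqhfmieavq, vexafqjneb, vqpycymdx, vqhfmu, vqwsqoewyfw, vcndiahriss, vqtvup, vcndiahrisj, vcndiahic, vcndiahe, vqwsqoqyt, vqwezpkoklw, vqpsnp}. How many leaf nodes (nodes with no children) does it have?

17

Leaves are exactly the stored words that no other stored word extends.
Those words: "vcndiahe", "vcndiahic", "vcndiahrisj", "vcndiahrisl", "vcndiahriss", "vcndiahrsqv", "vcndiahrxrp", "vcndoxocsga", "vexafqjneb", "vqhfmieavq", "vqhfmu", "vqpsnp", "vqpycymdx", "vqtvup", "vqwezpkoklw", "vqwsqoewyfw", "vqwsqoqyt"
Leaf count: 17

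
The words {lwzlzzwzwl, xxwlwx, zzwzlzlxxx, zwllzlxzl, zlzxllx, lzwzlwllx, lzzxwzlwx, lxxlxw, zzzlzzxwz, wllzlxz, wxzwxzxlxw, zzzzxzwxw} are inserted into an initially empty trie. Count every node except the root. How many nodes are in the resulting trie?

89

Count nodes per top-level branch (shared prefixes stored once):
  'l'-branch (lwzlzzwzwl, lxxlxw, lzwzlwllx, lzzxwzlwx): 30 nodes
  'w'-branch (wllzlxz, wxzwxzxlxw): 16 nodes
  'x'-branch (xxwlwx): 6 nodes
  'z'-branch (zlzxllx, zwllzlxzl, zzwzlzlxxx, zzzlzzxwz, zzzzxzwxw): 37 nodes
Sum: 89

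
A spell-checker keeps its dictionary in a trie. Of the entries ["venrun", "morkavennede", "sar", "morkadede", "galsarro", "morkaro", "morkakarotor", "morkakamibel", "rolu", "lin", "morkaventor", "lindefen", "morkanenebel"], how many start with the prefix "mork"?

Filter for entries beginning with "mork":
Words under "mork": morkadede, morkakamibel, morkakarotor, morkanenebel, morkaro, morkavennede, morkaventor
Count: 7

7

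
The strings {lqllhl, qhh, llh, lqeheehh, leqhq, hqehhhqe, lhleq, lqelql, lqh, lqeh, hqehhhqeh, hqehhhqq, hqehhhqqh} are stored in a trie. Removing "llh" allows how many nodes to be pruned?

2

After clearing the end-marker at "llh", prune upward until reaching a node still needed by another word.
The suffix "lh" (2 nodes) is used only by "llh"; the node for "l" still has the child "q", so pruning stops there.
Nodes removed: 2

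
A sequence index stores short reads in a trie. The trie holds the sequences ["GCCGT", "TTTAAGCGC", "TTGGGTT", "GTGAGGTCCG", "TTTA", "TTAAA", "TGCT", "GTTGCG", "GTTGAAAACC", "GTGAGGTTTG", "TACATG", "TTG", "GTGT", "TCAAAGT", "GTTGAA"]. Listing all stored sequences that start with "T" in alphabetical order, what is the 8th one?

Words with prefix "T", in lexicographic order: "TACATG", "TCAAAGT", "TGCT", "TTAAA", "TTG", "TTGGGTT", "TTTA", "TTTAAGCGC"
The 8th is TTTAAGCGC.

TTTAAGCGC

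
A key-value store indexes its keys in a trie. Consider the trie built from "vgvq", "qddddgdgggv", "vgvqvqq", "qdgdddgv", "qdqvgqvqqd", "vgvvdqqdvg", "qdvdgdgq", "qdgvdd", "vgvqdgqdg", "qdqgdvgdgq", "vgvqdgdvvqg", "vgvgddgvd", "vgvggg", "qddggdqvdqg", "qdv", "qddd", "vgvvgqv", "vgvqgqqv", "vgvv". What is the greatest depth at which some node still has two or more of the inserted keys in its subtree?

Look for the deepest trie node that still has at least two words in its subtree.
e.g. "vgvqdgdvvqg" and "vgvqdgqdg" share the prefix "vgvqdg" of length 6; no pair shares a longer one.
Longest shared-prefix length: 6

6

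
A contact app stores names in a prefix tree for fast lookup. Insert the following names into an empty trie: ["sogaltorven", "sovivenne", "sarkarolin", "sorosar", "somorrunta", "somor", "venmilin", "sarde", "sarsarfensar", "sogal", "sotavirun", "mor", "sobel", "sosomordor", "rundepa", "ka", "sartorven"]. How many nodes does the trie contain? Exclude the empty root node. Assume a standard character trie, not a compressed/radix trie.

95

Insert word by word; a character creates a node only if that edge doesn't already exist:
  "sogaltorven" → 11 new (s, o, g, a, l, t, o, r, v, e, n)
  "sovivenne" → prefix "so" already present; 7 new (v, i, v, e, n, n, e)
  "sarkarolin" → prefix "s" already present; 9 new (a, r, k, a, r, o, l, i, n)
  "sorosar" → prefix "so" already present; 5 new (r, o, s, a, r)
  "somorrunta" → prefix "so" already present; 8 new (m, o, r, r, u, n, t, a)
  "somor" → prefix "somor" already present; 0 new (none)
  "venmilin" → 8 new (v, e, n, m, i, l, i, n)
  "sarde" → prefix "sar" already present; 2 new (d, e)
  "sarsarfensar" → prefix "sar" already present; 9 new (s, a, r, f, e, n, s, a, r)
  "sogal" → prefix "sogal" already present; 0 new (none)
  "sotavirun" → prefix "so" already present; 7 new (t, a, v, i, r, u, n)
  "mor" → 3 new (m, o, r)
  "sobel" → prefix "so" already present; 3 new (b, e, l)
  "sosomordor" → prefix "so" already present; 8 new (s, o, m, o, r, d, o, r)
  "rundepa" → 7 new (r, u, n, d, e, p, a)
  "ka" → 2 new (k, a)
  "sartorven" → prefix "sar" already present; 6 new (t, o, r, v, e, n)
Total nodes = 11 + 7 + 9 + 5 + 8 + 0 + 8 + 2 + 9 + 0 + 7 + 3 + 3 + 8 + 7 + 2 + 6 = 95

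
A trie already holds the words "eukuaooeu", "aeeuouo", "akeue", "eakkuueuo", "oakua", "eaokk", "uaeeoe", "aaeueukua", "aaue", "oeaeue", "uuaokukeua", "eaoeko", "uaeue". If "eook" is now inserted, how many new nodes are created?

"e" is already a path in the trie; the remaining "ook" must be added.
So 4 − 1 = 3 new nodes.

3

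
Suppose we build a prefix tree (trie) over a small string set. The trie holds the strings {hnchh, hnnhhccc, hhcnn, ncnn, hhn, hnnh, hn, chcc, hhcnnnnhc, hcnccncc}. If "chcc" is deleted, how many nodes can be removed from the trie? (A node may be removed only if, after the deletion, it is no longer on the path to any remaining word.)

Walk "chcc" from the leaf back toward the root, removing each node that no remaining word uses.
No other word shares any prefix with "chcc", so all 4 of its nodes go.
Nodes removed: 4

4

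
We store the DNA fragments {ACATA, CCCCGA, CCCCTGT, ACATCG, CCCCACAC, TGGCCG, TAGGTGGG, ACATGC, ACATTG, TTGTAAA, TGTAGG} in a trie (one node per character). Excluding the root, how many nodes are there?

47

For each word, the new-node count is its length minus the longest prefix already in the trie:
  "ACATA" → 5 new (A, C, A, T, A)
  "CCCCGA" → 6 new (C, C, C, C, G, A)
  "CCCCTGT" → prefix "CCCC" already present; 3 new (T, G, T)
  "ACATCG" → prefix "ACAT" already present; 2 new (C, G)
  "CCCCACAC" → prefix "CCCC" already present; 4 new (A, C, A, C)
  "TGGCCG" → 6 new (T, G, G, C, C, G)
  "TAGGTGGG" → prefix "T" already present; 7 new (A, G, G, T, G, G, G)
  "ACATGC" → prefix "ACAT" already present; 2 new (G, C)
  "ACATTG" → prefix "ACAT" already present; 2 new (T, G)
  "TTGTAAA" → prefix "T" already present; 6 new (T, G, T, A, A, A)
  "TGTAGG" → prefix "TG" already present; 4 new (T, A, G, G)
Total nodes = 5 + 6 + 3 + 2 + 4 + 6 + 7 + 2 + 2 + 6 + 4 = 47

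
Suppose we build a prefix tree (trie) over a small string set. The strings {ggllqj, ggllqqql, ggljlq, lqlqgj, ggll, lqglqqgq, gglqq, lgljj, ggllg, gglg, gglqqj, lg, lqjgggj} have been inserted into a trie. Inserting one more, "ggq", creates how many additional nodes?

1

Walking "ggq" from the root, the first 2 characters ("gg") follow existing edges; "q" is the first miss.
So 3 − 2 = 1 new nodes.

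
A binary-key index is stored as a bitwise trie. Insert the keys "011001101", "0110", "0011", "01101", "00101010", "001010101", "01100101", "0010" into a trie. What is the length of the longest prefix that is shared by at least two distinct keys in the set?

8

The deepest shared node is where two words last agree before diverging.
"00101010" and "001010101" agree on "00101010" (8 characters) before diverging; nothing deeper is shared.
Longest shared-prefix length: 8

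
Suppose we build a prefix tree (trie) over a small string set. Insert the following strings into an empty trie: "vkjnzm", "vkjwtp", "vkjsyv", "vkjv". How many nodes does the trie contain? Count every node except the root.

13

Insert word by word; a character creates a node only if that edge doesn't already exist:
  "vkjnzm" → 6 new (v, k, j, n, z, m)
  "vkjwtp" → prefix "vkj" already present; 3 new (w, t, p)
  "vkjsyv" → prefix "vkj" already present; 3 new (s, y, v)
  "vkjv" → prefix "vkj" already present; 1 new (v)
Total nodes = 6 + 3 + 3 + 1 = 13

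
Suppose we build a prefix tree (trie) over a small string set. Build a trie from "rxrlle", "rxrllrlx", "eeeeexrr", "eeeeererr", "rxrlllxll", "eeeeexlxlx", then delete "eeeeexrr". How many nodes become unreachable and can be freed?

After clearing the end-marker at "eeeeexrr", prune upward until reaching a node still needed by another word.
The suffix "rr" (2 nodes) is used only by "eeeeexrr"; the node for "eeeeex" still has the child "l", so pruning stops there.
Nodes removed: 2

2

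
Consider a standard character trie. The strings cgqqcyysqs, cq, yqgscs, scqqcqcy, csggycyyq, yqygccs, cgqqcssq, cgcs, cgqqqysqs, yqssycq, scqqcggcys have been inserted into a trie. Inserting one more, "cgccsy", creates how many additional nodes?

3

"cgc" is already a path in the trie; the remaining "csy" must be added.
So 6 − 3 = 3 new nodes.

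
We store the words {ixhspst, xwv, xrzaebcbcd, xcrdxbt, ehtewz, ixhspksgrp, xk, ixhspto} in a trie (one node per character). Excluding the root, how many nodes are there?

Insert word by word; a character creates a node only if that edge doesn't already exist:
  "ixhspst" → 7 new (i, x, h, s, p, s, t)
  "xwv" → 3 new (x, w, v)
  "xrzaebcbcd" → prefix "x" already present; 9 new (r, z, a, e, b, c, b, c, d)
  "xcrdxbt" → prefix "x" already present; 6 new (c, r, d, x, b, t)
  "ehtewz" → 6 new (e, h, t, e, w, z)
  "ixhspksgrp" → prefix "ixhsp" already present; 5 new (k, s, g, r, p)
  "xk" → prefix "x" already present; 1 new (k)
  "ixhspto" → prefix "ixhsp" already present; 2 new (t, o)
Total nodes = 7 + 3 + 9 + 6 + 6 + 5 + 1 + 2 = 39

39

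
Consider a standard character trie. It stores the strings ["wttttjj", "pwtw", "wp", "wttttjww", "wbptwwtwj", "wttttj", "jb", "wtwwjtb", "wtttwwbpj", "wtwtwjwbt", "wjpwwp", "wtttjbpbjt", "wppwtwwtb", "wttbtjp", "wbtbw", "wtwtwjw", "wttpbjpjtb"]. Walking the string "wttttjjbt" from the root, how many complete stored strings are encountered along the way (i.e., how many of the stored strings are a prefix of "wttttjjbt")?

Walk "wttttjjbt" from the root; an end-of-word marker is hit whenever a stored word is a prefix of "wttttjjbt".
Prefixes of the query that are stored words: "wttttj", "wttttjj"
Count: 2

2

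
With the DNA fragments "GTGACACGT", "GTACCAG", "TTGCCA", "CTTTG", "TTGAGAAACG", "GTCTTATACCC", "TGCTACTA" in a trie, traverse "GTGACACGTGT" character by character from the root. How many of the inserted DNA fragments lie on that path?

Check each prefix of "GTGACACGTGT" against the stored set — each match is an end-marker on the path.
Prefixes of the query that are stored words: "GTGACACGT"
Count: 1

1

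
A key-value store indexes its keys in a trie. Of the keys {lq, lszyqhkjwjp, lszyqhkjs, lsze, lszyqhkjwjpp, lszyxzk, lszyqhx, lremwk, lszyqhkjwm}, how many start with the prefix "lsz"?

7

Traverse to the node for "lsz", then collect every word in that subtree.
Words under "lsz": lsze, lszyqhkjs, lszyqhkjwjp, lszyqhkjwjpp, lszyqhkjwm, lszyqhx, lszyxzk
Count: 7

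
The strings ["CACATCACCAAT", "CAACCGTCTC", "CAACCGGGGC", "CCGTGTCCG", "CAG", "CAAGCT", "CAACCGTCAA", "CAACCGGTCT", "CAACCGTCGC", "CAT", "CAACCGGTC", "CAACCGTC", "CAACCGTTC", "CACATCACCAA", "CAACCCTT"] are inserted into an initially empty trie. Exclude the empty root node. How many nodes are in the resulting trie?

49

Count nodes per top-level branch (shared prefixes stored once):
  'C'-branch (CAACCCTT, CAACCGGGGC, CAACCGGTC, CAACCGGTCT, CAACCGTC, CAACCGTCAA, CAACCGTCGC, CAACCGTCTC, CAACCGTTC, CAAGCT, CACATCACCAA, CACATCACCAAT, CAG, CAT, CCGTGTCCG): 49 nodes
Sum: 49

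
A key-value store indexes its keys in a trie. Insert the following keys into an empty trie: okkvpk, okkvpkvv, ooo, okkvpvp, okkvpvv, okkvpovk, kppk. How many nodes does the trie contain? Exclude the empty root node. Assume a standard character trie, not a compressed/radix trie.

Insert word by word; a character creates a node only if that edge doesn't already exist:
  "okkvpk" → 6 new (o, k, k, v, p, k)
  "okkvpkvv" → prefix "okkvpk" already present; 2 new (v, v)
  "ooo" → prefix "o" already present; 2 new (o, o)
  "okkvpvp" → prefix "okkvp" already present; 2 new (v, p)
  "okkvpvv" → prefix "okkvpv" already present; 1 new (v)
  "okkvpovk" → prefix "okkvp" already present; 3 new (o, v, k)
  "kppk" → 4 new (k, p, p, k)
Total nodes = 6 + 2 + 2 + 2 + 1 + 3 + 4 = 20

20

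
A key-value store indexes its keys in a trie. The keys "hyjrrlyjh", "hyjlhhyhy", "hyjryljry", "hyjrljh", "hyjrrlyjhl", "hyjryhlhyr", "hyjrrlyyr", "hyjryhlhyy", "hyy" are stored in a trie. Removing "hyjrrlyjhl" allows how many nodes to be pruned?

After clearing the end-marker at "hyjrrlyjhl", prune upward until reaching a node still needed by another word.
The suffix "l" (1 node) is used only by "hyjrrlyjhl"; "hyjrrlyjh" is itself a stored word, so pruning stops there.
Nodes removed: 1

1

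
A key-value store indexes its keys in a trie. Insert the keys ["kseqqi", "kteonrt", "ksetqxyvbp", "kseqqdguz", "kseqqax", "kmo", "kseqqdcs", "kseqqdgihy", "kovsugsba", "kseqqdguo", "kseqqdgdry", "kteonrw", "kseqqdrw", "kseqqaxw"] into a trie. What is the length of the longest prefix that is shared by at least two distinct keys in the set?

8

The deepest shared node is where two words last agree before diverging.
"kseqqdguo" and "kseqqdguz" agree on "kseqqdgu" (8 characters) before diverging; nothing deeper is shared.
Longest shared-prefix length: 8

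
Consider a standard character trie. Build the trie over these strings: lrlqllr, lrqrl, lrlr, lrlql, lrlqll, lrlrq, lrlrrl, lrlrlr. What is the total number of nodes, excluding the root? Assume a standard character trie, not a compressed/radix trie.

Insert word by word; a character creates a node only if that edge doesn't already exist:
  "lrlqllr" → 7 new (l, r, l, q, l, l, r)
  "lrqrl" → prefix "lr" already present; 3 new (q, r, l)
  "lrlr" → prefix "lrl" already present; 1 new (r)
  "lrlql" → prefix "lrlql" already present; 0 new (none)
  "lrlqll" → prefix "lrlqll" already present; 0 new (none)
  "lrlrq" → prefix "lrlr" already present; 1 new (q)
  "lrlrrl" → prefix "lrlr" already present; 2 new (r, l)
  "lrlrlr" → prefix "lrlr" already present; 2 new (l, r)
Total nodes = 7 + 3 + 1 + 0 + 0 + 1 + 2 + 2 = 16

16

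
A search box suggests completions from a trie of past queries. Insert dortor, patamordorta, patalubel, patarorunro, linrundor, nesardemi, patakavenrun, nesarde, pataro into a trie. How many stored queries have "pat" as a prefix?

Traverse to the node for "pat", then collect every word in that subtree.
Matches: "patakavenrun", "patalubel", "patamordorta", "pataro", "patarorunro"
Count: 5

5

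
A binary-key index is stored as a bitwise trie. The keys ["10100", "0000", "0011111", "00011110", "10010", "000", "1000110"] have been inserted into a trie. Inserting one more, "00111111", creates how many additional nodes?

"0011111" is already a path in the trie; the remaining "1" must be added.
So 8 − 7 = 1 new nodes.

1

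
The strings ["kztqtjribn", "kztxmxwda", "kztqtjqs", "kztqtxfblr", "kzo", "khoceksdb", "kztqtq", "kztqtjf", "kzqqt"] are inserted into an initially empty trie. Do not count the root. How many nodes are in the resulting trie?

Insert word by word; a character creates a node only if that edge doesn't already exist:
  "kztqtjribn" → 10 new (k, z, t, q, t, j, r, i, b, n)
  "kztxmxwda" → prefix "kzt" already present; 6 new (x, m, x, w, d, a)
  "kztqtjqs" → prefix "kztqtj" already present; 2 new (q, s)
  "kztqtxfblr" → prefix "kztqt" already present; 5 new (x, f, b, l, r)
  "kzo" → prefix "kz" already present; 1 new (o)
  "khoceksdb" → prefix "k" already present; 8 new (h, o, c, e, k, s, d, b)
  "kztqtq" → prefix "kztqt" already present; 1 new (q)
  "kztqtjf" → prefix "kztqtj" already present; 1 new (f)
  "kzqqt" → prefix "kz" already present; 3 new (q, q, t)
Total nodes = 10 + 6 + 2 + 5 + 1 + 8 + 1 + 1 + 3 = 37

37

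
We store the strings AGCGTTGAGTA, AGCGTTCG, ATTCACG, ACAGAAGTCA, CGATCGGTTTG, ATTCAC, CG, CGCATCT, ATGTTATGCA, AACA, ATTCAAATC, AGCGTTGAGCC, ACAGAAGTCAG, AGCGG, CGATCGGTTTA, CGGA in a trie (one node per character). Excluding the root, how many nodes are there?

66

Trace insertions, counting only characters that open a new branch:
  "AGCGTTGAGTA" → 11 new (A, G, C, G, T, T, G, A, G, T, A)
  "AGCGTTCG" → prefix "AGCGTT" already present; 2 new (C, G)
  "ATTCACG" → prefix "A" already present; 6 new (T, T, C, A, C, G)
  "ACAGAAGTCA" → prefix "A" already present; 9 new (C, A, G, A, A, G, T, C, A)
  "CGATCGGTTTG" → 11 new (C, G, A, T, C, G, G, T, T, T, G)
  "ATTCAC" → prefix "ATTCAC" already present; 0 new (none)
  "CG" → prefix "CG" already present; 0 new (none)
  "CGCATCT" → prefix "CG" already present; 5 new (C, A, T, C, T)
  "ATGTTATGCA" → prefix "AT" already present; 8 new (G, T, T, A, T, G, C, A)
  "AACA" → prefix "A" already present; 3 new (A, C, A)
  "ATTCAAATC" → prefix "ATTCA" already present; 4 new (A, A, T, C)
  "AGCGTTGAGCC" → prefix "AGCGTTGAG" already present; 2 new (C, C)
  "ACAGAAGTCAG" → prefix "ACAGAAGTCA" already present; 1 new (G)
  "AGCGG" → prefix "AGCG" already present; 1 new (G)
  "CGATCGGTTTA" → prefix "CGATCGGTTT" already present; 1 new (A)
  "CGGA" → prefix "CG" already present; 2 new (G, A)
Total nodes = 11 + 2 + 6 + 9 + 11 + 0 + 0 + 5 + 8 + 3 + 4 + 2 + 1 + 1 + 1 + 2 = 66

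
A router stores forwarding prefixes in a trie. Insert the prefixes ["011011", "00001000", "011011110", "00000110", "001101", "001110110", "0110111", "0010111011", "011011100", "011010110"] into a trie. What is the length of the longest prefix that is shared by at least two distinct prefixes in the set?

7

The deepest shared node is where two words last agree before diverging.
e.g. "0110111" and "011011100" share the prefix "0110111" of length 7; no pair shares a longer one.
Longest shared-prefix length: 7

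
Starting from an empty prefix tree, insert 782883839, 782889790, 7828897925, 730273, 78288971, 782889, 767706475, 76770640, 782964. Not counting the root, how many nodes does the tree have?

33

Count nodes per top-level branch (shared prefixes stored once):
  '7'-branch (730273, 76770640, 767706475, 782883839, 782889, 78288971, 782889790, 7828897925, 782964): 33 nodes
Sum: 33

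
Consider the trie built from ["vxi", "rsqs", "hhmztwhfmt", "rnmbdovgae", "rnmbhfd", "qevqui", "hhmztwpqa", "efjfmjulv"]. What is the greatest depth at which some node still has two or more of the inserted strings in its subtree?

6

Equivalently: take the maximum, over all pairs, of their longest common prefix length.
e.g. "hhmztwhfmt" and "hhmztwpqa" share the prefix "hhmztw" of length 6; no pair shares a longer one.
Longest shared-prefix length: 6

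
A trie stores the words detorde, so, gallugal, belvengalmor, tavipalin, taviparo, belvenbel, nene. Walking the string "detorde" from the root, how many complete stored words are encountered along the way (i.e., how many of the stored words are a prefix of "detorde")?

1

Check each prefix of "detorde" against the stored set — each match is an end-marker on the path.
Prefixes of the query that are stored words: "detorde"
Count: 1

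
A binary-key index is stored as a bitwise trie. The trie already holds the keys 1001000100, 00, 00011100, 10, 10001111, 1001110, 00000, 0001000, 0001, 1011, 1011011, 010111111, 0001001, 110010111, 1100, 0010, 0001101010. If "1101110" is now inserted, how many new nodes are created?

4

The longest prefix of "1101110" already in the trie is "110" (length 3).
Each of the 4 remaining characters creates one node.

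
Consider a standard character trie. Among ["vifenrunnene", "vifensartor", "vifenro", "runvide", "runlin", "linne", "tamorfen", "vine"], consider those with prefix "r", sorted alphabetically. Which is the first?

Words with prefix "r", in lexicographic order: "runlin", "runvide"
The 1st is runlin.

runlin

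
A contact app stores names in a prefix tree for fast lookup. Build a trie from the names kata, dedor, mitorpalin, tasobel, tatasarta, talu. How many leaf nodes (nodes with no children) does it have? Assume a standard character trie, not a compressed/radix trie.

6

A leaf is a node with no children — equivalently, the end of a word that is not a proper prefix of any other stored word.
Those words: "dedor", "kata", "mitorpalin", "talu", "tasobel", "tatasarta"
Leaf count: 6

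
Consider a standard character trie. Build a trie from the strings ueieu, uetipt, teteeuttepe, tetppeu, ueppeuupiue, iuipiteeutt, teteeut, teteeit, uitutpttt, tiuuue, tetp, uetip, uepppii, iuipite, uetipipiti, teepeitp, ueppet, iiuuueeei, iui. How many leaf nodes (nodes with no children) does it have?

14

A leaf is a node with no children — equivalently, the end of a word that is not a proper prefix of any other stored word.
Those words: "iiuuueeei", "iuipiteeutt", "teepeitp", "teteeit", "teteeuttepe", "tetppeu", "tiuuue", "ueieu", "ueppet", "ueppeuupiue", "uepppii", "uetipipiti", "uetipt", "uitutpttt"
Leaf count: 14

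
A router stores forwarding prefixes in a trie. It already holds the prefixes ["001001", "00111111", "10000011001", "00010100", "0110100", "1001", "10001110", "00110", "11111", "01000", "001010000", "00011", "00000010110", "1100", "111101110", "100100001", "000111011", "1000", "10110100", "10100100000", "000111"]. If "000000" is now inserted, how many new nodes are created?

0

Every character of "000000" already lies on an existing path (it is a prefix of some stored word).
No new nodes are needed: 0.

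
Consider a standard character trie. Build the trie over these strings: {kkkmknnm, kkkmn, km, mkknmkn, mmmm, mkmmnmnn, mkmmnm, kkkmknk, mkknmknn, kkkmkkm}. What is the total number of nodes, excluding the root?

30

Insert word by word; a character creates a node only if that edge doesn't already exist:
  "kkkmknnm" → 8 new (k, k, k, m, k, n, n, m)
  "kkkmn" → prefix "kkkm" already present; 1 new (n)
  "km" → prefix "k" already present; 1 new (m)
  "mkknmkn" → 7 new (m, k, k, n, m, k, n)
  "mmmm" → prefix "m" already present; 3 new (m, m, m)
  "mkmmnmnn" → prefix "mk" already present; 6 new (m, m, n, m, n, n)
  "mkmmnm" → prefix "mkmmnm" already present; 0 new (none)
  "kkkmknk" → prefix "kkkmkn" already present; 1 new (k)
  "mkknmknn" → prefix "mkknmkn" already present; 1 new (n)
  "kkkmkkm" → prefix "kkkmk" already present; 2 new (k, m)
Total nodes = 8 + 1 + 1 + 7 + 3 + 6 + 0 + 1 + 1 + 2 = 30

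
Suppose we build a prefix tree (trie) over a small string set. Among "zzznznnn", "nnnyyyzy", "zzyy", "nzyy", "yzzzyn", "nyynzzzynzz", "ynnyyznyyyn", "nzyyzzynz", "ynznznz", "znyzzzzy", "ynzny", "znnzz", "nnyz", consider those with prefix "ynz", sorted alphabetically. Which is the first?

Words with prefix "ynz", in lexicographic order: "ynzny", "ynznznz"
Position 1: ynzny

ynzny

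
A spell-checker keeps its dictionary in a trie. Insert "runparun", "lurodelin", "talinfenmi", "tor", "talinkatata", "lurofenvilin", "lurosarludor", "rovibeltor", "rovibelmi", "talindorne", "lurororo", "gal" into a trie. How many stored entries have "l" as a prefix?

Traverse to the node for "l", then collect every word in that subtree.
Words under "l": lurodelin, lurofenvilin, lurororo, lurosarludor
Count: 4

4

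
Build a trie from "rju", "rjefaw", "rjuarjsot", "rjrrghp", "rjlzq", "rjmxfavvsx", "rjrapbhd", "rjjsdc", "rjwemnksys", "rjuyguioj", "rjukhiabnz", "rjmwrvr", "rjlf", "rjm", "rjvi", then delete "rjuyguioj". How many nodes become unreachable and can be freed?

6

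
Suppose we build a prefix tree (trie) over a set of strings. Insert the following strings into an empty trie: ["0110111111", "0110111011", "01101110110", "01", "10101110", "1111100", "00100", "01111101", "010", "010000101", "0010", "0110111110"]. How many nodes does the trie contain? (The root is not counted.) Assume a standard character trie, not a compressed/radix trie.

45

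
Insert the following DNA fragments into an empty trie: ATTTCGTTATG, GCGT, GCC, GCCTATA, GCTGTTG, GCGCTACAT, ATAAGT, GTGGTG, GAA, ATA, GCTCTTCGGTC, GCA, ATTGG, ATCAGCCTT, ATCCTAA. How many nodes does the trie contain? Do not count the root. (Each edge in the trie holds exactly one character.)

Count nodes per top-level branch (shared prefixes stored once):
  'A'-branch (ATA, ATAAGT, ATCAGCCTT, ATCCTAA, ATTGG, ATTTCGTTATG): 28 nodes
  'G'-branch (GAA, GCA, GCC, GCCTATA, GCGCTACAT, GCGT, GCTCTTCGGTC, GCTGTTG, GTGGTG): 36 nodes
Sum: 64

64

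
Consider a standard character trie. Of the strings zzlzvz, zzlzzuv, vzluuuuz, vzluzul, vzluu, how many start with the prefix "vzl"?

3

Walk to "vzl"; the words in its subtree are exactly those with that prefix.
Words under "vzl": vzluu, vzluuuuz, vzluzul
Count: 3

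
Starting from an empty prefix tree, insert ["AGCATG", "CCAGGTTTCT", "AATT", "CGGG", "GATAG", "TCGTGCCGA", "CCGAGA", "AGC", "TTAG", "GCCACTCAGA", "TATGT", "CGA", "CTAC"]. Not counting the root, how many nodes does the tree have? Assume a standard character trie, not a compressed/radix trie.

60

Trace insertions, counting only characters that open a new branch:
  "AGCATG" → 6 new (A, G, C, A, T, G)
  "CCAGGTTTCT" → 10 new (C, C, A, G, G, T, T, T, C, T)
  "AATT" → prefix "A" already present; 3 new (A, T, T)
  "CGGG" → prefix "C" already present; 3 new (G, G, G)
  "GATAG" → 5 new (G, A, T, A, G)
  "TCGTGCCGA" → 9 new (T, C, G, T, G, C, C, G, A)
  "CCGAGA" → prefix "CC" already present; 4 new (G, A, G, A)
  "AGC" → prefix "AGC" already present; 0 new (none)
  "TTAG" → prefix "T" already present; 3 new (T, A, G)
  "GCCACTCAGA" → prefix "G" already present; 9 new (C, C, A, C, T, C, A, G, A)
  "TATGT" → prefix "T" already present; 4 new (A, T, G, T)
  "CGA" → prefix "CG" already present; 1 new (A)
  "CTAC" → prefix "C" already present; 3 new (T, A, C)
Total nodes = 6 + 10 + 3 + 3 + 5 + 9 + 4 + 0 + 3 + 9 + 4 + 1 + 3 = 60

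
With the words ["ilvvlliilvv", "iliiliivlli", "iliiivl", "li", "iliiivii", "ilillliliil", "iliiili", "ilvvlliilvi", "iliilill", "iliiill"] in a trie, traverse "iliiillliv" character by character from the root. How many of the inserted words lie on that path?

Traverse "iliiillliv" character by character; count nodes along the way that are marked as word ends.
Prefixes of the query that are stored words: "iliiill"
Count: 1

1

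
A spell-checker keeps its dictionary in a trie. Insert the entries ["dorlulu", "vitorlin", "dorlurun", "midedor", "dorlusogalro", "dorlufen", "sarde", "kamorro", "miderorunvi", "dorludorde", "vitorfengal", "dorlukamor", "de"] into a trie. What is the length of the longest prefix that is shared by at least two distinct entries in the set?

The deepest shared node is where two words last agree before diverging.
e.g. "dorludorde" and "dorlufen" share the prefix "dorlu" of length 5; no pair shares a longer one.
Longest shared-prefix length: 5

5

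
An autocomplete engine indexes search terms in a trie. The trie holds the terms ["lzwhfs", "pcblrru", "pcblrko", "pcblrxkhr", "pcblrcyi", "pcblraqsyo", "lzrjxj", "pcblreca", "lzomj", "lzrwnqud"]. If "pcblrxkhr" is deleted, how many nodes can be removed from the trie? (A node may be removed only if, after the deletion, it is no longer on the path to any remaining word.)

After clearing the end-marker at "pcblrxkhr", prune upward until reaching a node still needed by another word.
The suffix "xkhr" (4 nodes) is used only by "pcblrxkhr"; the node for "pcblr" still has the child "r", so pruning stops there.
Nodes removed: 4

4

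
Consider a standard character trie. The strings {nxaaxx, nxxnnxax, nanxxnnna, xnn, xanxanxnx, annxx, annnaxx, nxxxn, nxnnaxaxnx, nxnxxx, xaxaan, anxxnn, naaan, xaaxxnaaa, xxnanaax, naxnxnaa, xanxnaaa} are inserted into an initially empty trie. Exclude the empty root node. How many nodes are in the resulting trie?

88

For each word, the new-node count is its length minus the longest prefix already in the trie:
  "nxaaxx" → 6 new (n, x, a, a, x, x)
  "nxxnnxax" → prefix "nx" already present; 6 new (x, n, n, x, a, x)
  "nanxxnnna" → prefix "n" already present; 8 new (a, n, x, x, n, n, n, a)
  "xnn" → 3 new (x, n, n)
  "xanxanxnx" → prefix "x" already present; 8 new (a, n, x, a, n, x, n, x)
  "annxx" → 5 new (a, n, n, x, x)
  "annnaxx" → prefix "ann" already present; 4 new (n, a, x, x)
  "nxxxn" → prefix "nxx" already present; 2 new (x, n)
  "nxnnaxaxnx" → prefix "nx" already present; 8 new (n, n, a, x, a, x, n, x)
  "nxnxxx" → prefix "nxn" already present; 3 new (x, x, x)
  "xaxaan" → prefix "xa" already present; 4 new (x, a, a, n)
  "anxxnn" → prefix "an" already present; 4 new (x, x, n, n)
  "naaan" → prefix "na" already present; 3 new (a, a, n)
  "xaaxxnaaa" → prefix "xa" already present; 7 new (a, x, x, n, a, a, a)
  "xxnanaax" → prefix "x" already present; 7 new (x, n, a, n, a, a, x)
  "naxnxnaa" → prefix "na" already present; 6 new (x, n, x, n, a, a)
  "xanxnaaa" → prefix "xanx" already present; 4 new (n, a, a, a)
Total nodes = 6 + 6 + 8 + 3 + 8 + 5 + 4 + 2 + 8 + 3 + 4 + 4 + 3 + 7 + 7 + 6 + 4 = 88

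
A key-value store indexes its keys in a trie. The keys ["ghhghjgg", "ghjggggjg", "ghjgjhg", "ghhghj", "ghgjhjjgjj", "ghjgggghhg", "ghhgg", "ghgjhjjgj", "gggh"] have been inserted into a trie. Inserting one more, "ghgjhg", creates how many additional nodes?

1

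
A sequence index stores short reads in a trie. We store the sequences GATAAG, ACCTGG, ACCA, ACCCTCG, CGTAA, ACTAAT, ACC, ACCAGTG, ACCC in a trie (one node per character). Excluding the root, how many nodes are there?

29

Trie structure (* marks end of a word):
(root)
├─ A
│  └─ C
│     ├─ C *
│     │  ├─ A *
│     │  │  └─ G
│     │  │     └─ T
│     │  │        └─ G *
│     │  ├─ C *
│     │  │  └─ T
│     │  │     └─ C
│     │  │        └─ G *
│     │  └─ T
│     │     └─ G
│     │        └─ G *
│     └─ T
│        └─ A
│           └─ A
│              └─ T *
├─ C
│  └─ G
│     └─ T
│        └─ A
│           └─ A *
└─ G
   └─ A
      └─ T
         └─ A
            └─ A
               └─ G *
Counting every labelled node above: 29.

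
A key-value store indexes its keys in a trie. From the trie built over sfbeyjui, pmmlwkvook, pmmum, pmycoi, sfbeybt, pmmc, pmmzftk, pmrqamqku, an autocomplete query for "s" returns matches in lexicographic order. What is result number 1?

DFS of the "s" subtree visits, in order: "sfbeybt", "sfbeyjui"
The 1st is sfbeybt.

sfbeybt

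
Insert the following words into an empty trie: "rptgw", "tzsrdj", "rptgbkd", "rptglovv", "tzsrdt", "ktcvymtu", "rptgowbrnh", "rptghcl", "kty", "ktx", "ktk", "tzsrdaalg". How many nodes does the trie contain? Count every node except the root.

43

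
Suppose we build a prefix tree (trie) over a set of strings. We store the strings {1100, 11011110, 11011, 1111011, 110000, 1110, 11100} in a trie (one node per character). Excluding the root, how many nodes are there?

18

Count nodes per top-level branch (shared prefixes stored once):
  '1'-branch (1100, 110000, 11011, 11011110, 1110, 11100, 1111011): 18 nodes
Sum: 18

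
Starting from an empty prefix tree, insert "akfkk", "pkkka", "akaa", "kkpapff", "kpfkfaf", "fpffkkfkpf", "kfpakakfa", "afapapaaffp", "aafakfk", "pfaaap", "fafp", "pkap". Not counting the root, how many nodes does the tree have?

69

Count nodes per top-level branch (shared prefixes stored once):
  'a'-branch (aafakfk, afapapaaffp, akaa, akfkk): 23 nodes
  'f'-branch (fafp, fpffkkfkpf): 13 nodes
  'k'-branch (kfpakakfa, kkpapff, kpfkfaf): 21 nodes
  'p'-branch (pfaaap, pkap, pkkka): 12 nodes
Sum: 69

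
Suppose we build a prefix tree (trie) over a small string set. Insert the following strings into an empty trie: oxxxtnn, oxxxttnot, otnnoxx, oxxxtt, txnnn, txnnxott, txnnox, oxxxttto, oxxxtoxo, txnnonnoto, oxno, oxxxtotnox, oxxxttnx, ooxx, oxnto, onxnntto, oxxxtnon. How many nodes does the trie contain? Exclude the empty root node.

Count nodes per top-level branch (shared prefixes stored once):
  'o'-branch (onxnntto, ooxx, otnnoxx, oxno, oxnto, oxxxtnn, oxxxtnon, oxxxtotnox, oxxxtoxo, oxxxtt, oxxxttnot, oxxxttnx, oxxxttto): 43 nodes
  't'-branch (txnnn, txnnonnoto, txnnox, txnnxott): 16 nodes
Sum: 59

59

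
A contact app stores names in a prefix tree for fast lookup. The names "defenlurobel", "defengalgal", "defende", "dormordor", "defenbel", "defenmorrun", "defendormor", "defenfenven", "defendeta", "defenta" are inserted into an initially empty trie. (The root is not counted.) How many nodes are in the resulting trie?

Trace insertions, counting only characters that open a new branch:
  "defenlurobel" → 12 new (d, e, f, e, n, l, u, r, o, b, e, l)
  "defengalgal" → prefix "defen" already present; 6 new (g, a, l, g, a, l)
  "defende" → prefix "defen" already present; 2 new (d, e)
  "dormordor" → prefix "d" already present; 8 new (o, r, m, o, r, d, o, r)
  "defenbel" → prefix "defen" already present; 3 new (b, e, l)
  "defenmorrun" → prefix "defen" already present; 6 new (m, o, r, r, u, n)
  "defendormor" → prefix "defend" already present; 5 new (o, r, m, o, r)
  "defenfenven" → prefix "defen" already present; 6 new (f, e, n, v, e, n)
  "defendeta" → prefix "defende" already present; 2 new (t, a)
  "defenta" → prefix "defen" already present; 2 new (t, a)
Total nodes = 12 + 6 + 2 + 8 + 3 + 6 + 5 + 6 + 2 + 2 = 52

52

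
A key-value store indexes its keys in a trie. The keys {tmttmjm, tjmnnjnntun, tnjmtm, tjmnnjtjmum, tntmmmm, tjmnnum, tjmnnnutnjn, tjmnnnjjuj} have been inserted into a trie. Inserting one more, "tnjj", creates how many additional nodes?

1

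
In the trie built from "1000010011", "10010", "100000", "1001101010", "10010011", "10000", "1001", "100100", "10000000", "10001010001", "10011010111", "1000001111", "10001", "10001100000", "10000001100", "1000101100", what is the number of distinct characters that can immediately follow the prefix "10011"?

Follow the path "10011" to its node, then look at its outgoing edges.
Characters that immediately follow "10011" among the stored strings: {0}.
That node has 1 child edge.

1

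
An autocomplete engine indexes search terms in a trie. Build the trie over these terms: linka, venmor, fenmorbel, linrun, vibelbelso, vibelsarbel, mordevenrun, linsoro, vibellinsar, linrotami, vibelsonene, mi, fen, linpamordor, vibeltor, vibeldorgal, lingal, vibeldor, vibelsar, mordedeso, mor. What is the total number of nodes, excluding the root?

94

For each word, the new-node count is its length minus the longest prefix already in the trie:
  "linka" → 5 new (l, i, n, k, a)
  "venmor" → 6 new (v, e, n, m, o, r)
  "fenmorbel" → 9 new (f, e, n, m, o, r, b, e, l)
  "linrun" → prefix "lin" already present; 3 new (r, u, n)
  "vibelbelso" → prefix "v" already present; 9 new (i, b, e, l, b, e, l, s, o)
  "vibelsarbel" → prefix "vibel" already present; 6 new (s, a, r, b, e, l)
  "mordevenrun" → 11 new (m, o, r, d, e, v, e, n, r, u, n)
  "linsoro" → prefix "lin" already present; 4 new (s, o, r, o)
  "vibellinsar" → prefix "vibel" already present; 6 new (l, i, n, s, a, r)
  "linrotami" → prefix "linr" already present; 5 new (o, t, a, m, i)
  "vibelsonene" → prefix "vibels" already present; 5 new (o, n, e, n, e)
  "mi" → prefix "m" already present; 1 new (i)
  "fen" → prefix "fen" already present; 0 new (none)
  "linpamordor" → prefix "lin" already present; 8 new (p, a, m, o, r, d, o, r)
  "vibeltor" → prefix "vibel" already present; 3 new (t, o, r)
  "vibeldorgal" → prefix "vibel" already present; 6 new (d, o, r, g, a, l)
  "lingal" → prefix "lin" already present; 3 new (g, a, l)
  "vibeldor" → prefix "vibeldor" already present; 0 new (none)
  "vibelsar" → prefix "vibelsar" already present; 0 new (none)
  "mordedeso" → prefix "morde" already present; 4 new (d, e, s, o)
  "mor" → prefix "mor" already present; 0 new (none)
Total nodes = 5 + 6 + 9 + 3 + 9 + 6 + 11 + 4 + 6 + 5 + 5 + 1 + 0 + 8 + 3 + 6 + 3 + 0 + 0 + 4 + 0 = 94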